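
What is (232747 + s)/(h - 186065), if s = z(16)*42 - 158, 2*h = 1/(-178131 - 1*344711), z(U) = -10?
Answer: -242775408596/194565193461 ≈ -1.2478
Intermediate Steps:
h = -1/1045684 (h = 1/(2*(-178131 - 1*344711)) = 1/(2*(-178131 - 344711)) = (½)/(-522842) = (½)*(-1/522842) = -1/1045684 ≈ -9.5631e-7)
s = -578 (s = -10*42 - 158 = -420 - 158 = -578)
(232747 + s)/(h - 186065) = (232747 - 578)/(-1/1045684 - 186065) = 232169/(-194565193461/1045684) = 232169*(-1045684/194565193461) = -242775408596/194565193461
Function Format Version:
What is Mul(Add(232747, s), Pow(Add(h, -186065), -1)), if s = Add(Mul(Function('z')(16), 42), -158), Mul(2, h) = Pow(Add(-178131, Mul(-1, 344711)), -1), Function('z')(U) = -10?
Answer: Rational(-242775408596, 194565193461) ≈ -1.2478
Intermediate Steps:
h = Rational(-1, 1045684) (h = Mul(Rational(1, 2), Pow(Add(-178131, Mul(-1, 344711)), -1)) = Mul(Rational(1, 2), Pow(Add(-178131, -344711), -1)) = Mul(Rational(1, 2), Pow(-522842, -1)) = Mul(Rational(1, 2), Rational(-1, 522842)) = Rational(-1, 1045684) ≈ -9.5631e-7)
s = -578 (s = Add(Mul(-10, 42), -158) = Add(-420, -158) = -578)
Mul(Add(232747, s), Pow(Add(h, -186065), -1)) = Mul(Add(232747, -578), Pow(Add(Rational(-1, 1045684), -186065), -1)) = Mul(232169, Pow(Rational(-194565193461, 1045684), -1)) = Mul(232169, Rational(-1045684, 194565193461)) = Rational(-242775408596, 194565193461)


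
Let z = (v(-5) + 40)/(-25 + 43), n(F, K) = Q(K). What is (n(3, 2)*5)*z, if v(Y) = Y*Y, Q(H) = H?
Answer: 325/9 ≈ 36.111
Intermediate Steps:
v(Y) = Y²
n(F, K) = K
z = 65/18 (z = ((-5)² + 40)/(-25 + 43) = (25 + 40)/18 = 65*(1/18) = 65/18 ≈ 3.6111)
(n(3, 2)*5)*z = (2*5)*(65/18) = 10*(65/18) = 325/9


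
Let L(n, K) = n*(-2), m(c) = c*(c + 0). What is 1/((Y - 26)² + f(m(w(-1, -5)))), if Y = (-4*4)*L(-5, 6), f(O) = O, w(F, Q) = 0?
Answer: 1/34596 ≈ 2.8905e-5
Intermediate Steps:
m(c) = c² (m(c) = c*c = c²)
L(n, K) = -2*n
Y = -160 (Y = (-4*4)*(-2*(-5)) = -16*10 = -160)
1/((Y - 26)² + f(m(w(-1, -5)))) = 1/((-160 - 26)² + 0²) = 1/((-186)² + 0) = 1/(34596 + 0) = 1/34596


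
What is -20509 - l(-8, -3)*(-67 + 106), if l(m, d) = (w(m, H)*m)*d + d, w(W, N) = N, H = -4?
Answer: -16648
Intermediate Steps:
l(m, d) = d - 4*d*m (l(m, d) = (-4*m)*d + d = -4*d*m + d = d - 4*d*m)
-20509 - l(-8, -3)*(-67 + 106) = -20509 - (-3*(1 - 4*(-8)))*(-67 + 106) = -20509 - (-3*(1 + 32))*39 = -20509 - (-3*33)*39 = -20509 - (-99)*39 = -20509 - 1*(-3861) = -20509 + 3861 = -16648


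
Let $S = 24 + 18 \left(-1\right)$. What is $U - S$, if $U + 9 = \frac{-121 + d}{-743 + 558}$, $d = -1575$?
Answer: $- \frac{1079}{185} \approx -5.8324$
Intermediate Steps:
$S = 6$ ($S = 24 - 18 = 6$)
$U = \frac{31}{185}$ ($U = -9 + \frac{-121 - 1575}{-743 + 558} = -9 - \frac{1696}{-185} = -9 - - \frac{1696}{185} = -9 + \frac{1696}{185} = \frac{31}{185} \approx 0.16757$)
$U - S = \frac{31}{185} - 6 = - \frac{1079}{185}$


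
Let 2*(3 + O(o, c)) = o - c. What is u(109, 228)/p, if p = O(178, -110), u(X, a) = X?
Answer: 109/141 ≈ 0.77305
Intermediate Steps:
O(o, c) = -3 + o/2 - c/2 (O(o, c) = -3 + (o - c)/2 = -3 + (o/2 - c/2) = -3 + o/2 - c/2)
p = 141 (p = -3 + (1/2)*178 - 1/2*(-110) = -3 + 89 + 55 = 141)
u(109, 228)/p = 109/141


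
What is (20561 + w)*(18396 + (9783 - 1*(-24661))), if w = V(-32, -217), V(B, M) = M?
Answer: 1074976960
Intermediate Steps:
w = -217
(20561 + w)*(18396 + (9783 - 1*(-24661))) = (20561 - 217)*(18396 + (9783 - 1*(-24661))) = 20344*(18396 + (9783 + 24661)) = 20344*(18396 + 34444) = 20344*52840 = 1074976960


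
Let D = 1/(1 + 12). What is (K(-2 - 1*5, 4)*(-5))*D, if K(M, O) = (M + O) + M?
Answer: 50/13 ≈ 3.8462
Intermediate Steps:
D = 1/13 ≈ 0.076923
K(M, O) = O + 2*M
(K(-2 - 1*5, 4)*(-5))*D = ((4 + 2*(-2 - 1*5))*(-5))*(1/13) = ((4 + 2*(-2 - 5))*(-5))*(1/13) = ((4 + 2*(-7))*(-5))*(1/13) = ((4 - 14)*(-5))*(1/13) = -10*(-5)*(1/13) = 50*(1/13) = 50/13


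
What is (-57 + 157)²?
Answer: 10000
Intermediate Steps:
(-57 + 157)² = 100² = 10000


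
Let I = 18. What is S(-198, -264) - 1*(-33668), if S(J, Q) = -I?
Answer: 33650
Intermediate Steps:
S(J, Q) = -18 (S(J, Q) = -1*18 = -18)
S(-198, -264) - 1*(-33668) = -18 - 1*(-33668) = -18 + 33668 = 33650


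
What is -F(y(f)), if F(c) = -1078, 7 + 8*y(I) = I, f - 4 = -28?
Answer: 1078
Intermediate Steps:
f = -24 (f = 4 - 28 = -24)
y(I) = -7/8 + I/8
-F(y(f)) = -1*(-1078) = 1078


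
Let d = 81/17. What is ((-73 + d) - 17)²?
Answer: 2099601/289 ≈ 7265.1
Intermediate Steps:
d = 81/17 (d = 81*(1/17) = 81/17 ≈ 4.7647)
((-73 + d) - 17)² = ((-73 + 81/17) - 17)² = (-1160/17 - 17)² = (-1449/17)² = 2099601/289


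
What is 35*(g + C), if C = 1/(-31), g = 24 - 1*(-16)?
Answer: 43365/31 ≈ 1398.9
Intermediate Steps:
g = 40 (g = 24 + 16 = 40)
C = -1/31 ≈ -0.032258
35*(g + C) = 35*(40 - 1/31) = 35*(1239/31) = 43365/31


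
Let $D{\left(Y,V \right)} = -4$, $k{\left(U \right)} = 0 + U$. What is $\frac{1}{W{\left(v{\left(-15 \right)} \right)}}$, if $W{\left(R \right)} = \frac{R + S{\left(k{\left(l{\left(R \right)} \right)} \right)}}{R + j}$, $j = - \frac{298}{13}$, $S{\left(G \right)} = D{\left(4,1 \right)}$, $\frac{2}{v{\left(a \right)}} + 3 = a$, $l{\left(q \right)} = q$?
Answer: $\frac{2695}{481} \approx 5.6029$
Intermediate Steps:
$v{\left(a \right)} = \frac{2}{-3 + a}$
$k{\left(U \right)} = U$
$S{\left(G \right)} = -4$
$j = - \frac{298}{13}$ ($j = \left(-298\right) \frac{1}{13} = - \frac{298}{13} \approx -22.923$)
$W{\left(R \right)} = \frac{-4 + R}{- \frac{298}{13} + R}$ ($W{\left(R \right)} = \frac{R - 4}{R - \frac{298}{13}} = \frac{-4 + R}{- \frac{298}{13} + R}$)
$\frac{1}{W{\left(v{\left(-15 \right)} \right)}} = \frac{1}{13 \frac{1}{-298 + 13 \frac{2}{-3 - 15}} \left(-4 + \frac{2}{-3 - 15}\right)} = \frac{1}{13 \frac{1}{-298 + 13 \frac{2}{-18}} \left(-4 + \frac{2}{-18}\right)} = \frac{1}{13 \frac{1}{-298 + 13 \cdot 2 \left(- \frac{1}{18}\right)} \left(-4 + 2 \left(- \frac{1}{18}\right)\right)} = \frac{1}{13 \frac{1}{-298 + 13 \left(- \frac{1}{9}\right)} \left(-4 - \frac{1}{9}\right)} = \frac{1}{13 \frac{1}{-298 - \frac{13}{9}} \left(- \frac{37}{9}\right)} = \frac{1}{13 \frac{1}{- \frac{2695}{9}} \left(- \frac{37}{9}\right)} = \frac{1}{13 \left(- \frac{9}{2695}\right) \left(- \frac{37}{9}\right)} = \frac{1}{\frac{481}{2695}} = \frac{2695}{481}$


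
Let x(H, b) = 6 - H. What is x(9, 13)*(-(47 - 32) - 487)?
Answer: 1506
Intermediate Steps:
x(9, 13)*(-(47 - 32) - 487) = (6 - 1*9)*(-(47 - 32) - 487) = (6 - 9)*(-1*15 - 487) = -3*(-15 - 487) = -3*(-502) = 1506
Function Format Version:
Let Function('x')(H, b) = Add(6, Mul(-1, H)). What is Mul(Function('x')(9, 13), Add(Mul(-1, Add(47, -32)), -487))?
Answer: 1506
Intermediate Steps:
Mul(Function('x')(9, 13), Add(Mul(-1, Add(47, -32)), -487)) = Mul(Add(6, Mul(-1, 9)), Add(Mul(-1, Add(47, -32)), -487)) = Mul(Add(6, -9), Add(Mul(-1, 15), -487)) = Mul(-3, Add(-15, -487)) = Mul(-3, -502) = 1506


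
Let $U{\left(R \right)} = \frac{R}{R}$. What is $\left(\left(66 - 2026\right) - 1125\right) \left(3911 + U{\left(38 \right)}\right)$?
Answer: $-12068520$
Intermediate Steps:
$U{\left(R \right)} = 1$
$\left(\left(66 - 2026\right) - 1125\right) \left(3911 + U{\left(38 \right)}\right) = \left(\left(66 - 2026\right) - 1125\right) \left(3911 + 1\right) = \left(-1960 - 1125\right) 3912 = \left(-3085\right) 3912 = -12068520$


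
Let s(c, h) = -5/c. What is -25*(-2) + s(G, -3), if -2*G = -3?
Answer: 140/3 ≈ 46.667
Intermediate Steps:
G = 3/2 (G = -½*(-3) = 3/2 ≈ 1.5000)
-25*(-2) + s(G, -3) = -25*(-2) - 5/3/2 = 50 - 5*⅔ = 50 - 10/3 = 140/3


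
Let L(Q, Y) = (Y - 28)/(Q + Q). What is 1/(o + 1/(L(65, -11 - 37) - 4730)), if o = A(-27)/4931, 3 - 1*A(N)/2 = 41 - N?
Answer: -1516223328/40293955 ≈ -37.629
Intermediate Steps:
L(Q, Y) = (-28 + Y)/(2*Q) (L(Q, Y) = (-28 + Y)/((2*Q)) = (-28 + Y)*(1/(2*Q)) = (-28 + Y)/(2*Q))
A(N) = -76 + 2*N (A(N) = 6 - 2*(41 - N) = 6 + (-82 + 2*N) = -76 + 2*N)
o = -130/4931 (o = (-76 + 2*(-27))/4931 = (-76 - 54)*(1/4931) = -130*1/4931 = -130/4931 ≈ -0.026364)
1/(o + 1/(L(65, -11 - 37) - 4730)) = 1/(-130/4931 + 1/((½)*(-28 + (-11 - 37))/65 - 4730)) = 1/(-130/4931 + 1/((½)*(1/65)*(-28 - 48) - 4730)) = 1/(-130/4931 + 1/((½)*(1/65)*(-76) - 4730)) = 1/(-130/4931 + 1/(-38/65 - 4730)) = 1/(-130/4931 + 1/(-307488/65)) = 1/(-130/4931 - 65/307488) = 1/(-40293955/1516223328) = -1516223328/40293955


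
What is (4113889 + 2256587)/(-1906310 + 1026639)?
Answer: -6370476/879671 ≈ -7.2419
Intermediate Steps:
(4113889 + 2256587)/(-1906310 + 1026639) = 6370476/(-879671) = 6370476*(-1/879671) = -6370476/879671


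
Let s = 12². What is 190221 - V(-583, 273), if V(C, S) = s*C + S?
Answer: 273900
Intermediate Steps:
s = 144
V(C, S) = S + 144*C (V(C, S) = 144*C + S = S + 144*C)
190221 - V(-583, 273) = 190221 - (273 + 144*(-583)) = 190221 - (273 - 83952) = 190221 - 1*(-83679) = 190221 + 83679 = 273900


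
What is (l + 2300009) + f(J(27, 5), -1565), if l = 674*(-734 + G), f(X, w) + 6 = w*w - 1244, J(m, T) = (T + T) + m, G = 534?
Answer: 4613184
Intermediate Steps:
J(m, T) = m + 2*T (J(m, T) = 2*T + m = m + 2*T)
f(X, w) = -1250 + w² (f(X, w) = -6 + (w*w - 1244) = -6 + (w² - 1244) = -6 + (-1244 + w²) = -1250 + w²)
l = -134800 (l = 674*(-734 + 534) = 674*(-200) = -134800)
(l + 2300009) + f(J(27, 5), -1565) = (-134800 + 2300009) + (-1250 + (-1565)²) = 2165209 + (-1250 + 2449225) = 2165209 + 2447975 = 4613184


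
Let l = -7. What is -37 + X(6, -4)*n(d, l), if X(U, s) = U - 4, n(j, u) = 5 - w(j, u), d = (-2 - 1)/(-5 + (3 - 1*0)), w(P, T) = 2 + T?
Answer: -17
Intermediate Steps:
d = 3/2 (d = -3/(-5 + (3 + 0)) = -3/(-5 + 3) = -3/(-2) = -3*(-½) = 3/2 ≈ 1.5000)
n(j, u) = 3 - u (n(j, u) = 5 - (2 + u) = 5 + (-2 - u) = 3 - u)
X(U, s) = -4 + U
-37 + X(6, -4)*n(d, l) = -37 + (-4 + 6)*(3 - 1*(-7)) = -37 + 2*(3 + 7) = -37 + 2*10 = -37 + 20 = -17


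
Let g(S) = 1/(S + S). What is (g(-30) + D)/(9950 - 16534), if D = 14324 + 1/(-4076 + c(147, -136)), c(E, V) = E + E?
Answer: -1625199119/747020640 ≈ -2.1756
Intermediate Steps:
c(E, V) = 2*E
g(S) = 1/(2*S)
D = 54173367/3782 (D = 14324 + 1/(-4076 + 2*147) = 14324 + 1/(-4076 + 294) = 14324 + 1/(-3782) = 14324 - 1/3782 = 54173367/3782 ≈ 14324.)
(g(-30) + D)/(9950 - 16534) = ((½)/(-30) + 54173367/3782)/(9950 - 16534) = ((½)*(-1/30) + 54173367/3782)/(-6584) = (-1/60 + 54173367/3782)*(-1/6584) = (1625199119/113460)*(-1/6584) = -1625199119/747020640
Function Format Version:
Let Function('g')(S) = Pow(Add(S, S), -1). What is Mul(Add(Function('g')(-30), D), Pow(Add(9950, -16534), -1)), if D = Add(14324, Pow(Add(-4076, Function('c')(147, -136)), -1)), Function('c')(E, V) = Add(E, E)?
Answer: Rational(-1625199119, 747020640) ≈ -2.1756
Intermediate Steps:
Function('c')(E, V) = Mul(2, E)
Function('g')(S) = Mul(Rational(1, 2), Pow(S, -1)) (Function('g')(S) = Pow(Mul(2, S), -1) = Mul(Rational(1, 2), Pow(S, -1)))
D = Rational(54173367, 3782) (D = Add(14324, Pow(Add(-4076, Mul(2, 147)), -1)) = Add(14324, Pow(Add(-4076, 294), -1)) = Add(14324, Pow(-3782, -1)) = Add(14324, Rational(-1, 3782)) = Rational(54173367, 3782) ≈ 14324.)
Mul(Add(Function('g')(-30), D), Pow(Add(9950, -16534), -1)) = Mul(Add(Mul(Rational(1, 2), Pow(-30, -1)), Rational(54173367, 3782)), Pow(Add(9950, -16534), -1)) = Mul(Add(Mul(Rational(1, 2), Rational(-1, 30)), Rational(54173367, 3782)), Pow(-6584, -1)) = Mul(Add(Rational(-1, 60), Rational(54173367, 3782)), Rational(-1, 6584)) = Mul(Rational(1625199119, 113460), Rational(-1, 6584)) = Rational(-1625199119, 747020640)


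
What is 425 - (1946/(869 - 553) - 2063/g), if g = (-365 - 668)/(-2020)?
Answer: 726787921/163214 ≈ 4453.0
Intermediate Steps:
g = 1033/2020 (g = -1033*(-1/2020) = 1033/2020 ≈ 0.51139)
425 - (1946/(869 - 553) - 2063/g) = 425 - (1946/(869 - 553) - 2063/1033/2020) = 425 - (1946/316 - 2063*2020/1033) = 425 - (1946*(1/316) - 4167260/1033) = 425 - (973/158 - 4167260/1033) = 425 - 1*(-657421971/163214) = 425 + 657421971/163214 = 726787921/163214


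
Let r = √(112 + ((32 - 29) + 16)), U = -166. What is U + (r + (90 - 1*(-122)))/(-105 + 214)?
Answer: -17882/109 + √131/109 ≈ -163.95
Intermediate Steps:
r = √131 (r = √(112 + (3 + 16)) = √(112 + 19) = √131 ≈ 11.446)
U + (r + (90 - 1*(-122)))/(-105 + 214) = -166 + (√131 + (90 - 1*(-122)))/(-105 + 214) = -166 + (√131 + (90 + 122))/109 = -166 + (√131 + 212)*(1/109) = -166 + (212 + √131)*(1/109) = -166 + (212/109 + √131/109) = -17882/109 + √131/109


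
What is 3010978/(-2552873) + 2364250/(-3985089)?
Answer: -1060861488076/598436830041 ≈ -1.7727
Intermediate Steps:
3010978/(-2552873) + 2364250/(-3985089) = 3010978*(-1/2552873) + 2364250*(-1/3985089) = -3010978/2552873 - 2364250/3985089 = -1060861488076/598436830041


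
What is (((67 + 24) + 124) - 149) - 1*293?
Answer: -227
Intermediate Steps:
(((67 + 24) + 124) - 149) - 1*293 = ((91 + 124) - 149) - 293 = (215 - 149) - 293 = 66 - 293 = -227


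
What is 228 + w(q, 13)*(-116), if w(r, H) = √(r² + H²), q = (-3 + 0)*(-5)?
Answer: 228 - 116*√394 ≈ -2074.5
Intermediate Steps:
q = 15 (q = -3*(-5) = 15)
w(r, H) = √(H² + r²)
228 + w(q, 13)*(-116) = 228 + √(13² + 15²)*(-116) = 228 + √(169 + 225)*(-116) = 228 + √394*(-116) = 228 - 116*√394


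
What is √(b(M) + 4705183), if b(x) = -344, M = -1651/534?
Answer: √4704839 ≈ 2169.1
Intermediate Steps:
M = -1651/534 (M = -1651*1/534 = -1651/534 ≈ -3.0918)
√(b(M) + 4705183) = √(-344 + 4705183) = √4704839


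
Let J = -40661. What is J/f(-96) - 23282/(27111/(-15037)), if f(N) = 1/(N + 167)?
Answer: -11131070701/3873 ≈ -2.8740e+6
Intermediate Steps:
f(N) = 1/(167 + N)
J/f(-96) - 23282/(27111/(-15037)) = -40661/(1/(167 - 96)) - 23282/(27111/(-15037)) = -40661/(1/71) - 23282/(27111*(-1/15037)) = -40661/1/71 - 23282/(-27111/15037) = -40661*71 - 23282*(-15037/27111) = -2886931 + 50013062/3873 = -11131070701/3873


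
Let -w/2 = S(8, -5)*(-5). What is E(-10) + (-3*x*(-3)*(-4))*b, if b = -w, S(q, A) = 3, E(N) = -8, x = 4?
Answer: 4312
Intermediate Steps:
w = 30 (w = -6*(-5) = -2*(-15) = 30)
b = -30 (b = -1*30 = -30)
E(-10) + (-3*x*(-3)*(-4))*b = -8 + (-12*(-3)*(-4))*(-30) = -8 + (-3*(-12)*(-4))*(-30) = -8 + (36*(-4))*(-30) = -8 - 144*(-30) = -8 + 4320 = 4312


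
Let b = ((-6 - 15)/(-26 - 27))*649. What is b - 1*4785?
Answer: -239976/53 ≈ -4527.9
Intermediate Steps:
b = 13629/53 (b = -21/(-53)*649 = -21*(-1/53)*649 = (21/53)*649 = 13629/53 ≈ 257.15)
b - 1*4785 = 13629/53 - 1*4785 = 13629/53 - 4785 = -239976/53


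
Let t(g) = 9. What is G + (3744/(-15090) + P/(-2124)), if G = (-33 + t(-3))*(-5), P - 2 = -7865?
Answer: 219824423/1780620 ≈ 123.45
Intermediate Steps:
P = -7863 (P = 2 - 7865 = -7863)
G = 120 (G = (-33 + 9)*(-5) = -24*(-5) = 120)
G + (3744/(-15090) + P/(-2124)) = 120 + (3744/(-15090) - 7863/(-2124)) = 120 + (3744*(-1/15090) - 7863*(-1/2124)) = 120 + (-624/2515 + 2621/708) = 120 + 6150023/1780620 = 219824423/1780620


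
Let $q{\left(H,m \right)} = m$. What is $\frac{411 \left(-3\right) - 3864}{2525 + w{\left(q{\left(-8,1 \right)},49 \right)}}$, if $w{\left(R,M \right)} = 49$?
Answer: $- \frac{1699}{858} \approx -1.9802$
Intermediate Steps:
$\frac{411 \left(-3\right) - 3864}{2525 + w{\left(q{\left(-8,1 \right)},49 \right)}} = \frac{411 \left(-3\right) - 3864}{2525 + 49} = \frac{-1233 - 3864}{2574} = \left(-5097\right) \frac{1}{2574} = - \frac{1699}{858}$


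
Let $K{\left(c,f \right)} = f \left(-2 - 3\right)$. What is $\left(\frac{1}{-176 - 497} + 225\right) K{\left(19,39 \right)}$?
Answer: $- \frac{29527680}{673} \approx -43875.0$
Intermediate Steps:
$K{\left(c,f \right)} = - 5 f$ ($K{\left(c,f \right)} = f \left(-5\right) = - 5 f$)
$\left(\frac{1}{-176 - 497} + 225\right) K{\left(19,39 \right)} = \left(\frac{1}{-176 - 497} + 225\right) \left(\left(-5\right) 39\right) = \left(\frac{1}{-673} + 225\right) \left(-195\right) = \left(- \frac{1}{673} + 225\right) \left(-195\right) = \frac{151424}{673} \left(-195\right) = - \frac{29527680}{673}$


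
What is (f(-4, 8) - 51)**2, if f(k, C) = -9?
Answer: 3600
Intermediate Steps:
(f(-4, 8) - 51)**2 = (-9 - 51)**2 = (-60)**2 = 3600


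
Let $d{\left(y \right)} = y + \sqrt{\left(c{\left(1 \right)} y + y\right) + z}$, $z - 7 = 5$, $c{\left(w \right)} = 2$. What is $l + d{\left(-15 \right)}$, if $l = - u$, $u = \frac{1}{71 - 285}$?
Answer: $- \frac{3209}{214} + i \sqrt{33} \approx -14.995 + 5.7446 i$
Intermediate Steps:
$u = - \frac{1}{214}$ ($u = \frac{1}{-214} = - \frac{1}{214} \approx -0.0046729$)
$l = \frac{1}{214}$ ($l = \left(-1\right) \left(- \frac{1}{214}\right) = \frac{1}{214} \approx 0.0046729$)
$z = 12$ ($z = 7 + 5 = 12$)
$d{\left(y \right)} = y + \sqrt{12 + 3 y}$ ($d{\left(y \right)} = y + \sqrt{\left(2 y + y\right) + 12} = y + \sqrt{3 y + 12} = y + \sqrt{12 + 3 y}$)
$l + d{\left(-15 \right)} = \frac{1}{214} - \left(15 - \sqrt{12 + 3 \left(-15\right)}\right) = \frac{1}{214} - \left(15 - \sqrt{12 - 45}\right) = \frac{1}{214} - \left(15 - \sqrt{-33}\right) = \frac{1}{214} - \left(15 - i \sqrt{33}\right) = - \frac{3209}{214} + i \sqrt{33}$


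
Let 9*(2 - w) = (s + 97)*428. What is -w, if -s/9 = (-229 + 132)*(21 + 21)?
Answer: 15734546/9 ≈ 1.7483e+6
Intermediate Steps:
s = 36666 (s = -9*(-229 + 132)*(21 + 21) = -(-873)*42 = -9*(-4074) = 36666)
w = -15734546/9 (w = 2 - (36666 + 97)*428/9 = 2 - 36763*428/9 = 2 - ⅑*15734564 = 2 - 15734564/9 = -15734546/9 ≈ -1.7483e+6)
-w = -1*(-15734546/9) = 15734546/9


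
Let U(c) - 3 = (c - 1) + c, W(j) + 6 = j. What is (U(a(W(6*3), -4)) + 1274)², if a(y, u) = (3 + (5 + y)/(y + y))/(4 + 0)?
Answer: 3762227569/2304 ≈ 1.6329e+6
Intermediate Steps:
W(j) = -6 + j
a(y, u) = ¾ + (5 + y)/(8*y) (a(y, u) = (3 + (5 + y)/((2*y)))/4 = (3 + (5 + y)*(1/(2*y)))*(¼) = (3 + (5 + y)/(2*y))*(¼) = ¾ + (5 + y)/(8*y))
U(c) = 2 + 2*c (U(c) = 3 + ((c - 1) + c) = 3 + ((-1 + c) + c) = 3 + (-1 + 2*c) = 2 + 2*c)
(U(a(W(6*3), -4)) + 1274)² = ((2 + 2*((5 + 7*(-6 + 6*3))/(8*(-6 + 6*3)))) + 1274)² = ((2 + 2*((5 + 7*(-6 + 18))/(8*(-6 + 18)))) + 1274)² = ((2 + 2*((⅛)*(5 + 7*12)/12)) + 1274)² = ((2 + 2*((⅛)*(1/12)*(5 + 84))) + 1274)² = ((2 + 2*((⅛)*(1/12)*89)) + 1274)² = ((2 + 2*(89/96)) + 1274)² = ((2 + 89/48) + 1274)² = (185/48 + 1274)² = (61337/48)² = 3762227569/2304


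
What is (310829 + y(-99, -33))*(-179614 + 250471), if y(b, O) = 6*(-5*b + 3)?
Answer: 22236131169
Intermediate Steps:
y(b, O) = 18 - 30*b (y(b, O) = 6*(3 - 5*b) = 18 - 30*b)
(310829 + y(-99, -33))*(-179614 + 250471) = (310829 + (18 - 30*(-99)))*(-179614 + 250471) = (310829 + (18 + 2970))*70857 = (310829 + 2988)*70857 = 313817*70857 = 22236131169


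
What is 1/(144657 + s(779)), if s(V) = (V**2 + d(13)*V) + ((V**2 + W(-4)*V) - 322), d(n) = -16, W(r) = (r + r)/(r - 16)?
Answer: 5/6729323 ≈ 7.4302e-7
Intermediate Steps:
W(r) = 2*r/(-16 + r) (W(r) = (2*r)/(-16 + r) = 2*r/(-16 + r))
s(V) = -322 + 2*V**2 - 78*V/5 (s(V) = (V**2 - 16*V) + ((V**2 + (2*(-4)/(-16 - 4))*V) - 322) = (V**2 - 16*V) + ((V**2 + (2*(-4)/(-20))*V) - 322) = (V**2 - 16*V) + ((V**2 + (2*(-4)*(-1/20))*V) - 322) = (V**2 - 16*V) + ((V**2 + 2*V/5) - 322) = (V**2 - 16*V) + (-322 + V**2 + 2*V/5) = -322 + 2*V**2 - 78*V/5)
1/(144657 + s(779)) = 1/(144657 + (-322 + 2*779**2 - 78/5*779)) = 1/(144657 + (-322 + 2*606841 - 60762/5)) = 1/(144657 + (-322 + 1213682 - 60762/5)) = 1/(144657 + 6006038/5) = 1/(6729323/5) = 5/6729323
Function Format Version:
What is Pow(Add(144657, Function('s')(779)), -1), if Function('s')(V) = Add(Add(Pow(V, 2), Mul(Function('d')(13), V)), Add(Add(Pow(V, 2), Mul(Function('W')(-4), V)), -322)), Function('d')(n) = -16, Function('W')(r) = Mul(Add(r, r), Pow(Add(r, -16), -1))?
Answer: Rational(5, 6729323) ≈ 7.4302e-7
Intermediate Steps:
Function('W')(r) = Mul(2, r, Pow(Add(-16, r), -1)) (Function('W')(r) = Mul(Mul(2, r), Pow(Add(-16, r), -1)) = Mul(2, r, Pow(Add(-16, r), -1)))
Function('s')(V) = Add(-322, Mul(2, Pow(V, 2)), Mul(Rational(-78, 5), V)) (Function('s')(V) = Add(Add(Pow(V, 2), Mul(-16, V)), Add(Add(Pow(V, 2), Mul(Mul(2, -4, Pow(Add(-16, -4), -1)), V)), -322)) = Add(Add(Pow(V, 2), Mul(-16, V)), Add(Add(Pow(V, 2), Mul(Mul(2, -4, Pow(-20, -1)), V)), -322)) = Add(Add(Pow(V, 2), Mul(-16, V)), Add(Add(Pow(V, 2), Mul(Mul(2, -4, Rational(-1, 20)), V)), -322)) = Add(Add(Pow(V, 2), Mul(-16, V)), Add(Add(Pow(V, 2), Mul(Rational(2, 5), V)), -322)) = Add(Add(Pow(V, 2), Mul(-16, V)), Add(-322, Pow(V, 2), Mul(Rational(2, 5), V))) = Add(-322, Mul(2, Pow(V, 2)), Mul(Rational(-78, 5), V)))
Pow(Add(144657, Function('s')(779)), -1) = Pow(Add(144657, Add(-322, Mul(2, Pow(779, 2)), Mul(Rational(-78, 5), 779))), -1) = Pow(Add(144657, Add(-322, Mul(2, 606841), Rational(-60762, 5))), -1) = Pow(Add(144657, Add(-322, 1213682, Rational(-60762, 5))), -1) = Pow(Add(144657, Rational(6006038, 5)), -1) = Pow(Rational(6729323, 5), -1) = Rational(5, 6729323)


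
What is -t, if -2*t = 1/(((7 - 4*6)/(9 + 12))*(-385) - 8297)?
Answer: -3/47912 ≈ -6.2615e-5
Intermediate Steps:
t = 3/47912 (t = -1/(2*(((7 - 4*6)/(9 + 12))*(-385) - 8297)) = -1/(2*(((7 - 24)/21)*(-385) - 8297)) = -1/(2*(-17*1/21*(-385) - 8297)) = -1/(2*(-17/21*(-385) - 8297)) = -1/(2*(935/3 - 8297)) = -1/(2*(-23956/3)) = -½*(-3/23956) = 3/47912 ≈ 6.2615e-5)
-t = -1*3/47912 = -3/47912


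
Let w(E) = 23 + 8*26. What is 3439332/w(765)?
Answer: 1146444/77 ≈ 14889.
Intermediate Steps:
w(E) = 231 (w(E) = 23 + 208 = 231)
3439332/w(765) = 3439332/231 = 3439332*(1/231) = 1146444/77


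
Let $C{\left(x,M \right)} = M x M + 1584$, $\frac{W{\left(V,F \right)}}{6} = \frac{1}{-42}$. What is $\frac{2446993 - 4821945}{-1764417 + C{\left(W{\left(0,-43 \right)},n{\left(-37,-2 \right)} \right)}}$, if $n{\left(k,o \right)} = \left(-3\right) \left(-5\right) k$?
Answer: $\frac{2078083}{1580982} \approx 1.3144$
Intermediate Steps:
$W{\left(V,F \right)} = - \frac{1}{7}$ ($W{\left(V,F \right)} = \frac{6}{-42} = 6 \left(- \frac{1}{42}\right) = - \frac{1}{7}$)
$n{\left(k,o \right)} = 15 k$
$C{\left(x,M \right)} = 1584 + x M^{2}$ ($C{\left(x,M \right)} = x M^{2} + 1584 = 1584 + x M^{2}$)
$\frac{2446993 - 4821945}{-1764417 + C{\left(W{\left(0,-43 \right)},n{\left(-37,-2 \right)} \right)}} = \frac{2446993 - 4821945}{-1764417 + \left(1584 - \frac{\left(15 \left(-37\right)\right)^{2}}{7}\right)} = - \frac{2374952}{-1764417 + \left(1584 - \frac{\left(-555\right)^{2}}{7}\right)} = - \frac{2374952}{-1764417 + \left(1584 - \frac{308025}{7}\right)} = - \frac{2374952}{-1764417 - \frac{296937}{7}} = - \frac{2374952}{- \frac{12647856}{7}} = \left(-2374952\right) \left(- \frac{7}{12647856}\right) = \frac{2078083}{1580982}$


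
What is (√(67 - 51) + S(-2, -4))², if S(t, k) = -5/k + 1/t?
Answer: 361/16 ≈ 22.563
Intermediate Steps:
S(t, k) = 1/t - 5/k (S(t, k) = -5/k + 1/t = 1/t - 5/k)
(√(67 - 51) + S(-2, -4))² = (√(67 - 51) + (1/(-2) - 5/(-4)))² = (√16 + (-½ - 5*(-¼)))² = (4 + (-½ + 5/4))² = (4 + ¾)² = (19/4)² = 361/16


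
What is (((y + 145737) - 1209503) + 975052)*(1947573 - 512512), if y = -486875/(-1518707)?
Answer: -193345891834746303/1518707 ≈ -1.2731e+11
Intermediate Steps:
y = 486875/1518707 (y = -486875*(-1/1518707) = 486875/1518707 ≈ 0.32059)
(((y + 145737) - 1209503) + 975052)*(1947573 - 512512) = (((486875/1518707 + 145737) - 1209503) + 975052)*(1947573 - 512512) = ((221332288934/1518707 - 1209503) + 975052)*1435061 = (-1615548383687/1518707 + 975052)*1435061 = -134730085923/1518707*1435061 = -193345891834746303/1518707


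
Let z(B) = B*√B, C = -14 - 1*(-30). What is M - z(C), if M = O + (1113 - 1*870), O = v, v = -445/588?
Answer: 104807/588 ≈ 178.24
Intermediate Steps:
C = 16 (C = -14 + 30 = 16)
v = -445/588 (v = -445*1/588 = -445/588 ≈ -0.75680)
O = -445/588 ≈ -0.75680
M = 142439/588 (M = -445/588 + (1113 - 1*870) = -445/588 + (1113 - 870) = -445/588 + 243 = 142439/588 ≈ 242.24)
z(B) = B^(3/2)
M - z(C) = 142439/588 - 16^(3/2) = 142439/588 - 1*64 = 142439/588 - 64 = 104807/588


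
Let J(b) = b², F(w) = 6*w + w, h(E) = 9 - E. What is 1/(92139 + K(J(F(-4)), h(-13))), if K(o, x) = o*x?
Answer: 1/109387 ≈ 9.1418e-6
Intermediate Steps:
F(w) = 7*w
1/(92139 + K(J(F(-4)), h(-13))) = 1/(92139 + (7*(-4))²*(9 - 1*(-13))) = 1/(92139 + (-28)²*(9 + 13)) = 1/(92139 + 784*22) = 1/(92139 + 17248) = 1/109387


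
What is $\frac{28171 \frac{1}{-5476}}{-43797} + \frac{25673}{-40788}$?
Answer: $- \frac{19730985409}{31353470478} \approx -0.62931$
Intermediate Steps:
$\frac{28171 \frac{1}{-5476}}{-43797} + \frac{25673}{-40788} = 28171 \left(- \frac{1}{5476}\right) \left(- \frac{1}{43797}\right) + 25673 \left(- \frac{1}{40788}\right) = \left(- \frac{28171}{5476}\right) \left(- \frac{1}{43797}\right) - \frac{25673}{40788} = \frac{2167}{18448644} - \frac{25673}{40788} = - \frac{19730985409}{31353470478}$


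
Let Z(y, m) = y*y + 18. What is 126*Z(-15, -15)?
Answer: 30618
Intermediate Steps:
Z(y, m) = 18 + y**2 (Z(y, m) = y**2 + 18 = 18 + y**2)
126*Z(-15, -15) = 126*(18 + (-15)**2) = 126*(18 + 225) = 126*243 = 30618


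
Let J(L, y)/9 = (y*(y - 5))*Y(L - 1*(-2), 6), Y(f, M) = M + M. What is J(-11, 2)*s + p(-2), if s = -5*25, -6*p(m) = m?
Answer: 243001/3 ≈ 81000.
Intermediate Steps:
p(m) = -m/6
s = -125
Y(f, M) = 2*M
J(L, y) = 108*y*(-5 + y) (J(L, y) = 9*((y*(y - 5))*(2*6)) = 9*((y*(-5 + y))*12) = 9*(12*y*(-5 + y)) = 108*y*(-5 + y))
J(-11, 2)*s + p(-2) = (108*2*(-5 + 2))*(-125) - ⅙*(-2) = (108*2*(-3))*(-125) + ⅓ = -648*(-125) + ⅓ = 81000 + ⅓ = 243001/3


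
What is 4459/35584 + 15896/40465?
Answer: 746076699/1439906560 ≈ 0.51814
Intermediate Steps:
4459/35584 + 15896/40465 = 746076699/1439906560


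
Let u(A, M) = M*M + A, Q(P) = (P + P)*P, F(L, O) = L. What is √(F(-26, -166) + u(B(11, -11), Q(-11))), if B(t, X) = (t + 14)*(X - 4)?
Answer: 7*√1187 ≈ 241.17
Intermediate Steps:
B(t, X) = (-4 + X)*(14 + t) (B(t, X) = (14 + t)*(-4 + X) = (-4 + X)*(14 + t))
Q(P) = 2*P² (Q(P) = (2*P)*P = 2*P²)
u(A, M) = A + M² (u(A, M) = M² + A = A + M²)
√(F(-26, -166) + u(B(11, -11), Q(-11))) = √(-26 + ((-56 - 4*11 + 14*(-11) - 11*11) + (2*(-11)²)²)) = √(-26 + ((-56 - 44 - 154 - 121) + (2*121)²)) = √(-26 + (-375 + 242²)) = √(-26 + (-375 + 58564)) = √(-26 + 58189) = √58163 = 7*√1187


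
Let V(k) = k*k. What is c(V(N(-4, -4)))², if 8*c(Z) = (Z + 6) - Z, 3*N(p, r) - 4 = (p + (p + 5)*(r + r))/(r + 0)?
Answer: 9/16 ≈ 0.56250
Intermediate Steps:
N(p, r) = 4/3 + (p + 2*r*(5 + p))/(3*r) (N(p, r) = 4/3 + ((p + (p + 5)*(r + r))/(r + 0))/3 = 4/3 + ((p + (5 + p)*(2*r))/r)/3 = 4/3 + ((p + 2*r*(5 + p))/r)/3 = 4/3 + (p + 2*r*(5 + p))/(3*r))
V(k) = k²
c(Z) = ¾ (c(Z) = ((Z + 6) - Z)/8 = ((6 + Z) - Z)/8 = (⅛)*6 = ¾)
c(V(N(-4, -4)))² = (¾)² = 9/16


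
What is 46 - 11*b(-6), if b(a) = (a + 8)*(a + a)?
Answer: 310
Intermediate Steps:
b(a) = 2*a*(8 + a) (b(a) = (8 + a)*(2*a) = 2*a*(8 + a))
46 - 11*b(-6) = 46 - 22*(-6)*(8 - 6) = 46 - 22*(-6)*2 = 46 - 11*(-24) = 46 + 264 = 310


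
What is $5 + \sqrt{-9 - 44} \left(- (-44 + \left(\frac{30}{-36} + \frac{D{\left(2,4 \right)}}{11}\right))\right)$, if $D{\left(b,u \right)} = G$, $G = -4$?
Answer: $5 + \frac{2983 i \sqrt{53}}{66} \approx 5.0 + 329.04 i$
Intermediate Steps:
$D{\left(b,u \right)} = -4$
$5 + \sqrt{-9 - 44} \left(- (-44 + \left(\frac{30}{-36} + \frac{D{\left(2,4 \right)}}{11}\right))\right) = 5 + \sqrt{-9 - 44} \left(- (-44 + \left(\frac{30}{-36} - \frac{4}{11}\right))\right) = 5 + \sqrt{-53} \left(- (-44 + \left(30 \left(- \frac{1}{36}\right) - \frac{4}{11}\right))\right) = 5 + i \sqrt{53} \left(- (-44 - \frac{79}{66})\right) = 5 + i \sqrt{53} \left(\left(-1\right) \left(- \frac{2983}{66}\right)\right) = 5 + i \sqrt{53} \cdot \frac{2983}{66} = 5 + \frac{2983 i \sqrt{53}}{66}$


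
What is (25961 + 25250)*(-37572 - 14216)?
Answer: -2652115268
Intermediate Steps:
(25961 + 25250)*(-37572 - 14216) = 51211*(-51788) = -2652115268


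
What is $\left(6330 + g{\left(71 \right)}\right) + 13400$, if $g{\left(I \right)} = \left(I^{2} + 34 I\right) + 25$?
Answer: $27210$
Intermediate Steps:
$g{\left(I \right)} = 25 + I^{2} + 34 I$
$\left(6330 + g{\left(71 \right)}\right) + 13400 = \left(6330 + \left(25 + 71^{2} + 34 \cdot 71\right)\right) + 13400 = \left(6330 + \left(25 + 5041 + 2414\right)\right) + 13400 = \left(6330 + 7480\right) + 13400 = 13810 + 13400 = 27210$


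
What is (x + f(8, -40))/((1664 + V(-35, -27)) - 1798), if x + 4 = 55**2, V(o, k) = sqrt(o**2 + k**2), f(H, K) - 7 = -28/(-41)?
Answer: -2773264/109347 - 20696*sqrt(1954)/109347 ≈ -33.729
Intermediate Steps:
f(H, K) = 315/41 (f(H, K) = 7 - 28/(-41) = 7 - 28*(-1/41) = 7 + 28/41 = 315/41)
V(o, k) = sqrt(k**2 + o**2)
x = 3021 (x = -4 + 55**2 = -4 + 3025 = 3021)
(x + f(8, -40))/((1664 + V(-35, -27)) - 1798) = (3021 + 315/41)/((1664 + sqrt((-27)**2 + (-35)**2)) - 1798) = 124176/(41*((1664 + sqrt(729 + 1225)) - 1798)) = 124176/(41*((1664 + sqrt(1954)) - 1798)) = 124176/(41*(-134 + sqrt(1954)))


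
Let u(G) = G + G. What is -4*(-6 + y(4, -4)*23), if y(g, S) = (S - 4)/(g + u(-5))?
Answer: -296/3 ≈ -98.667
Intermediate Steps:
u(G) = 2*G
y(g, S) = (-4 + S)/(-10 + g) (y(g, S) = (S - 4)/(g + 2*(-5)) = (-4 + S)/(g - 10) = (-4 + S)/(-10 + g))
-4*(-6 + y(4, -4)*23) = -4*(-6 + ((-4 - 4)/(-10 + 4))*23) = -4*(-6 + (-8/(-6))*23) = -4*(-6 - ⅙*(-8)*23) = -4*(-6 + (4/3)*23) = -4*(-6 + 92/3) = -4*74/3 = -296/3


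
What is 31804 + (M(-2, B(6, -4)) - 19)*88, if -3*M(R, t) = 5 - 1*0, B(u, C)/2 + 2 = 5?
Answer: 89956/3 ≈ 29985.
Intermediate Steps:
B(u, C) = 6 (B(u, C) = -4 + 2*5 = -4 + 10 = 6)
M(R, t) = -5/3 (M(R, t) = -(5 - 1*0)/3 = -(5 + 0)/3 = -⅓*5 = -5/3)
31804 + (M(-2, B(6, -4)) - 19)*88 = 31804 + (-5/3 - 19)*88 = 31804 - 62/3*88 = 31804 - 5456/3 = 89956/3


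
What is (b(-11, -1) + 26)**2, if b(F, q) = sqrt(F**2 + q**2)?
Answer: (26 + sqrt(122))**2 ≈ 1372.4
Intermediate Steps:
(b(-11, -1) + 26)**2 = (sqrt((-11)**2 + (-1)**2) + 26)**2 = (sqrt(121 + 1) + 26)**2 = (sqrt(122) + 26)**2 = (26 + sqrt(122))**2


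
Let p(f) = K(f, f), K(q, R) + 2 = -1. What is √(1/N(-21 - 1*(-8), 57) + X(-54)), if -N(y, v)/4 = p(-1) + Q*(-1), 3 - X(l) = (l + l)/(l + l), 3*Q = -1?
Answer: √134/8 ≈ 1.4470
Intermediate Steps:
Q = -⅓ (Q = (⅓)*(-1) = -⅓ ≈ -0.33333)
K(q, R) = -3 (K(q, R) = -2 - 1 = -3)
p(f) = -3
X(l) = 2 (X(l) = 3 - (l + l)/(l + l) = 3 - 2*l/(2*l) = 3 - 2*l*1/(2*l) = 3 - 1*1 = 3 - 1 = 2)
N(y, v) = 32/3 (N(y, v) = -4*(-3 - ⅓*(-1)) = -4*(-3 + ⅓) = -4*(-8/3) = 32/3)
√(1/N(-21 - 1*(-8), 57) + X(-54)) = √(1/(32/3) + 2) = √(3/32 + 2) = √(67/32) = √134/8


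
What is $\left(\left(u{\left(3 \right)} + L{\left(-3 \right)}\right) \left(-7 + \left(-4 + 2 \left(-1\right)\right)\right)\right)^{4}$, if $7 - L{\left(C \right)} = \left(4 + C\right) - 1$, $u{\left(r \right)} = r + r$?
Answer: $815730721$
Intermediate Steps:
$u{\left(r \right)} = 2 r$
$L{\left(C \right)} = 4 - C$ ($L{\left(C \right)} = 7 - \left(\left(4 + C\right) - 1\right) = 7 - \left(3 + C\right) = 4 - C$)
$\left(\left(u{\left(3 \right)} + L{\left(-3 \right)}\right) \left(-7 + \left(-4 + 2 \left(-1\right)\right)\right)\right)^{4} = \left(\left(2 \cdot 3 + \left(4 - -3\right)\right) \left(-7 + \left(-4 + 2 \left(-1\right)\right)\right)\right)^{4} = \left(\left(6 + \left(4 + 3\right)\right) \left(-7 - 6\right)\right)^{4} = \left(\left(6 + 7\right) \left(-7 - 6\right)\right)^{4} = \left(13 \left(-13\right)\right)^{4} = \left(-169\right)^{4} = 815730721$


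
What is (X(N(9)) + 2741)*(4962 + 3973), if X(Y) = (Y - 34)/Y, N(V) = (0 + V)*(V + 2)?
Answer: 2425173440/99 ≈ 2.4497e+7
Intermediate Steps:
N(V) = V*(2 + V)
X(Y) = (-34 + Y)/Y
(X(N(9)) + 2741)*(4962 + 3973) = ((-34 + 9*(2 + 9))/((9*(2 + 9))) + 2741)*(4962 + 3973) = ((-34 + 9*11)/((9*11)) + 2741)*8935 = ((-34 + 99)/99 + 2741)*8935 = ((1/99)*65 + 2741)*8935 = (65/99 + 2741)*8935 = (271424/99)*8935 = 2425173440/99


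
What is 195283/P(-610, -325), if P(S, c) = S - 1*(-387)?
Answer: -195283/223 ≈ -875.71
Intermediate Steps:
P(S, c) = 387 + S (P(S, c) = S + 387 = 387 + S)
195283/P(-610, -325) = 195283/(387 - 610) = 195283/(-223) = 195283*(-1/223) = -195283/223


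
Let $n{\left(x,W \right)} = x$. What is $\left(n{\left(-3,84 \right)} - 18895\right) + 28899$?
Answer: $10001$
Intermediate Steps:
$\left(n{\left(-3,84 \right)} - 18895\right) + 28899 = \left(-3 - 18895\right) + 28899 = -18898 + 28899 = 10001$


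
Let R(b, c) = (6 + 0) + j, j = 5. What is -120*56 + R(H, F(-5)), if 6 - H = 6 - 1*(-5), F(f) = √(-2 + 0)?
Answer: -6709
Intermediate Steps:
F(f) = I*√2 (F(f) = √(-2) = I*√2)
H = -5 (H = 6 - (6 - 1*(-5)) = 6 - (6 + 5) = 6 - 1*11 = 6 - 11 = -5)
R(b, c) = 11 (R(b, c) = (6 + 0) + 5 = 6 + 5 = 11)
-120*56 + R(H, F(-5)) = -120*56 + 11 = -6720 + 11 = -6709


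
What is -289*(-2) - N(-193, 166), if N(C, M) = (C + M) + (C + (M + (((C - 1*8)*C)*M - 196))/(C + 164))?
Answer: 6462750/29 ≈ 2.2285e+5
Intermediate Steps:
N(C, M) = M + 2*C + (-196 + M + C*M*(-8 + C))/(164 + C) (N(C, M) = (C + M) + (C + (M + (((C - 8)*C)*M - 196))/(164 + C)) = (C + M) + (C + (M + (((-8 + C)*C)*M - 196))/(164 + C)) = (C + M) + (C + (M + ((C*(-8 + C))*M - 196))/(164 + C)) = (C + M) + (C + (M + (C*M*(-8 + C) - 196))/(164 + C)) = (C + M) + (C + (M + (-196 + C*M*(-8 + C)))/(164 + C)) = (C + M) + (C + (-196 + M + C*M*(-8 + C))/(164 + C)) = M + 2*C + (-196 + M + C*M*(-8 + C))/(164 + C))
-289*(-2) - N(-193, 166) = -289*(-2) - (-196 + 2*(-193)² + 165*166 + 328*(-193) + 166*(-193)² - 7*(-193)*166)/(164 - 193) = 578 - (-196 + 2*37249 + 27390 - 63304 + 166*37249 + 224266)/(-29) = 578 - (-1)*(-196 + 74498 + 27390 - 63304 + 6183334 + 224266)/29 = 578 - (-1)*6445988/29 = 578 - 1*(-6445988/29) = 578 + 6445988/29 = 6462750/29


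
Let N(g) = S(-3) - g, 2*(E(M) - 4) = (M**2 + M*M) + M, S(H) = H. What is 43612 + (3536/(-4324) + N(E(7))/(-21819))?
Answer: 293893769369/6738954 ≈ 43611.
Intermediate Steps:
E(M) = 4 + M**2 + M/2 (E(M) = 4 + ((M**2 + M*M) + M)/2 = 4 + ((M**2 + M**2) + M)/2 = 4 + (2*M**2 + M)/2 = 4 + (M + 2*M**2)/2 = 4 + (M**2 + M/2) = 4 + M**2 + M/2)
N(g) = -3 - g
43612 + (3536/(-4324) + N(E(7))/(-21819)) = 43612 + (3536/(-4324) + (-3 - (4 + 7**2 + (1/2)*7))/(-21819)) = 43612 + (3536*(-1/4324) + (-3 - (4 + 49 + 7/2))*(-1/21819)) = 43612 + (-884/1081 + (-3 - 1*113/2)*(-1/21819)) = 43612 + (-884/1081 + (-3 - 113/2)*(-1/21819)) = 43612 + (-884/1081 - 119/2*(-1/21819)) = 43612 + (-884/1081 + 17/6234) = 43612 - 5492479/6738954 = 293893769369/6738954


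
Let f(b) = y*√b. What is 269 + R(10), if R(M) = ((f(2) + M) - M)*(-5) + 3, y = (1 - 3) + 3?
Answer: 272 - 5*√2 ≈ 264.93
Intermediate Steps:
y = 1 (y = -2 + 3 = 1)
f(b) = √b (f(b) = 1*√b = √b)
R(M) = 3 - 5*√2 (R(M) = ((√2 + M) - M)*(-5) + 3 = ((M + √2) - M)*(-5) + 3 = √2*(-5) + 3 = -5*√2 + 3 = 3 - 5*√2)
269 + R(10) = 269 + (3 - 5*√2) = 272 - 5*√2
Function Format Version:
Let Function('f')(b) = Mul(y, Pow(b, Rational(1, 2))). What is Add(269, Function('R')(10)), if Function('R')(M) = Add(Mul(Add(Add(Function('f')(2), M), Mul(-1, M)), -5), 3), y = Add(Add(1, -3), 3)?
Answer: Add(272, Mul(-5, Pow(2, Rational(1, 2)))) ≈ 264.93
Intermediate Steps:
y = 1 (y = Add(-2, 3) = 1)
Function('f')(b) = Pow(b, Rational(1, 2)) (Function('f')(b) = Mul(1, Pow(b, Rational(1, 2))) = Pow(b, Rational(1, 2)))
Function('R')(M) = Add(3, Mul(-5, Pow(2, Rational(1, 2)))) (Function('R')(M) = Add(Mul(Add(Add(Pow(2, Rational(1, 2)), M), Mul(-1, M)), -5), 3) = Add(Mul(Add(Add(M, Pow(2, Rational(1, 2))), Mul(-1, M)), -5), 3) = Add(Mul(Pow(2, Rational(1, 2)), -5), 3) = Add(Mul(-5, Pow(2, Rational(1, 2))), 3) = Add(3, Mul(-5, Pow(2, Rational(1, 2)))))
Add(269, Function('R')(10)) = Add(269, Add(3, Mul(-5, Pow(2, Rational(1, 2))))) = Add(272, Mul(-5, Pow(2, Rational(1, 2))))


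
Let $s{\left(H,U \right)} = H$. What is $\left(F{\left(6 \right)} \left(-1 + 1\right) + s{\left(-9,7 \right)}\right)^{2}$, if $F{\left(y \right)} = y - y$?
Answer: $81$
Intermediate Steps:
$F{\left(y \right)} = 0$
$\left(F{\left(6 \right)} \left(-1 + 1\right) + s{\left(-9,7 \right)}\right)^{2} = \left(0 \left(-1 + 1\right) - 9\right)^{2} = \left(0 \cdot 0 - 9\right)^{2} = \left(0 - 9\right)^{2} = \left(-9\right)^{2} = 81$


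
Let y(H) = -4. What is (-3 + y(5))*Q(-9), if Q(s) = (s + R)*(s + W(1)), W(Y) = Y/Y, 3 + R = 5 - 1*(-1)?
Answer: -336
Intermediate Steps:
R = 3 (R = -3 + (5 - 1*(-1)) = -3 + (5 + 1) = -3 + 6 = 3)
W(Y) = 1
Q(s) = (1 + s)*(3 + s) (Q(s) = (s + 3)*(s + 1) = (3 + s)*(1 + s) = (1 + s)*(3 + s))
(-3 + y(5))*Q(-9) = (-3 - 4)*(3 + (-9)² + 4*(-9)) = -7*(3 + 81 - 36) = -7*48 = -336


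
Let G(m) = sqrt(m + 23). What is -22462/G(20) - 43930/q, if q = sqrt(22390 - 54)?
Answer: -22462*sqrt(43)/43 - 21965*sqrt(349)/1396 ≈ -3719.4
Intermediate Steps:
G(m) = sqrt(23 + m)
q = 8*sqrt(349) (q = sqrt(22336) = 8*sqrt(349) ≈ 149.45)
-22462/G(20) - 43930/q = -22462/sqrt(23 + 20) - 43930*sqrt(349)/2792 = -22462*sqrt(43)/43 - 21965*sqrt(349)/1396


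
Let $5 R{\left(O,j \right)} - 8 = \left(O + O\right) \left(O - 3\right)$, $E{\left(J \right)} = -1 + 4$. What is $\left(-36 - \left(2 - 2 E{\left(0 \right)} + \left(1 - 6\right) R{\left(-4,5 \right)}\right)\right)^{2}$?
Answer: $1024$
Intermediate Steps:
$E{\left(J \right)} = 3$
$R{\left(O,j \right)} = \frac{8}{5} + \frac{2 O \left(-3 + O\right)}{5}$ ($R{\left(O,j \right)} = \frac{8}{5} + \frac{\left(O + O\right) \left(O - 3\right)}{5} = \frac{8}{5} + \frac{2 O \left(-3 + O\right)}{5}$)
$\left(-36 - \left(2 - 2 E{\left(0 \right)} + \left(1 - 6\right) R{\left(-4,5 \right)}\right)\right)^{2} = \left(-36 + \left(\left(2 \cdot 3 - 2\right) - \left(1 - 6\right) \left(\frac{8}{5} - - \frac{24}{5} + \frac{2 \left(-4\right)^{2}}{5}\right)\right)\right)^{2} = \left(-36 - \left(-4 - 5 \left(\frac{8}{5} + \frac{24}{5} + \frac{2}{5} \cdot 16\right)\right)\right)^{2} = \left(-36 - \left(-4 - 5 \left(\frac{8}{5} + \frac{24}{5} + \frac{32}{5}\right)\right)\right)^{2} = \left(-36 - \left(-4 - 64\right)\right)^{2} = \left(-36 + \left(4 - -64\right)\right)^{2} = \left(-36 + \left(4 + 64\right)\right)^{2} = \left(-36 + 68\right)^{2} = 32^{2} = 1024$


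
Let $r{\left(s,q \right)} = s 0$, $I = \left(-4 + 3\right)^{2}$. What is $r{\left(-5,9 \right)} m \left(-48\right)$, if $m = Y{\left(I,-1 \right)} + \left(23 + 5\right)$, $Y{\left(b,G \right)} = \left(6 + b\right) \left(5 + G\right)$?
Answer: $0$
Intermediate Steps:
$I = 1$ ($I = \left(-1\right)^{2} = 1$)
$r{\left(s,q \right)} = 0$
$Y{\left(b,G \right)} = \left(5 + G\right) \left(6 + b\right)$
$m = 56$ ($m = \left(30 + 5 \cdot 1 + 6 \left(-1\right) - 1\right) + \left(23 + 5\right) = \left(30 + 5 - 6 - 1\right) + 28 = 28 + 28 = 56$)
$r{\left(-5,9 \right)} m \left(-48\right) = 0 \cdot 56 \left(-48\right) = 0 \left(-48\right) = 0$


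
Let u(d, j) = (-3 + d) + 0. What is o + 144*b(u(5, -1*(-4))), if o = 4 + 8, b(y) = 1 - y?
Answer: -132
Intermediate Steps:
u(d, j) = -3 + d
o = 12
o + 144*b(u(5, -1*(-4))) = 12 + 144*(1 - (-3 + 5)) = 12 + 144*(1 - 1*2) = 12 + 144*(1 - 2) = 12 + 144*(-1) = 12 - 144 = -132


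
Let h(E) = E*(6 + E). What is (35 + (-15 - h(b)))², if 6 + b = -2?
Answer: 16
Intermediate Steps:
b = -8 (b = -6 - 2 = -8)
(35 + (-15 - h(b)))² = (35 + (-15 - (-8)*(6 - 8)))² = (35 + (-15 - (-8)*(-2)))² = (35 + (-15 - 1*16))² = (35 + (-15 - 16))² = (35 - 31)² = 4² = 16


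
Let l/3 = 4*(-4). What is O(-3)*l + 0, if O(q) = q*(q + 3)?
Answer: 0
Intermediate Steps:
O(q) = q*(3 + q)
l = -48 (l = 3*(4*(-4)) = 3*(-16) = -48)
O(-3)*l + 0 = -3*(3 - 3)*(-48) + 0 = -3*0*(-48) + 0 = 0*(-48) + 0 = 0 + 0 = 0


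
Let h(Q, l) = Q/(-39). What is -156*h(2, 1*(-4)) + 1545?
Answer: 1553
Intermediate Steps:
h(Q, l) = -Q/39 (h(Q, l) = Q*(-1/39) = -Q/39)
-156*h(2, 1*(-4)) + 1545 = -(-4)*2 + 1545 = -156*(-2/39) + 1545 = 8 + 1545 = 1553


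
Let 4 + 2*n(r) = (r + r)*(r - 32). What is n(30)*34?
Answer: -2108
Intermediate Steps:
n(r) = -2 + r*(-32 + r) (n(r) = -2 + ((r + r)*(r - 32))/2 = -2 + ((2*r)*(-32 + r))/2 = -2 + (2*r*(-32 + r))/2 = -2 + r*(-32 + r))
n(30)*34 = (-2 + 30² - 32*30)*34 = (-2 + 900 - 960)*34 = -62*34 = -2108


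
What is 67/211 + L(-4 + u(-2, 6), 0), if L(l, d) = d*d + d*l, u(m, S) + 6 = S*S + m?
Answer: 67/211 ≈ 0.31754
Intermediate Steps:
u(m, S) = -6 + m + S² (u(m, S) = -6 + (S*S + m) = -6 + (S² + m) = -6 + (m + S²) = -6 + m + S²)
L(l, d) = d² + d*l
67/211 + L(-4 + u(-2, 6), 0) = 67/211 + 0*(0 + (-4 + (-6 - 2 + 6²))) = 67*(1/211) + 0*(0 + (-4 + (-6 - 2 + 36))) = 67/211 + 0*(0 + (-4 + 28)) = 67/211 + 0*(0 + 24) = 67/211 + 0*24 = 67/211 + 0 = 67/211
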